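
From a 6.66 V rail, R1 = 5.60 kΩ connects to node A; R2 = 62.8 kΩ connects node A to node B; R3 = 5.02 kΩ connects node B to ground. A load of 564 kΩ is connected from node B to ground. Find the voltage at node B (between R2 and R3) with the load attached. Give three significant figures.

V ≈ 0.452 V

At node B, R3 is in parallel with the load: R3‖R_L = 4.976 kΩ.
Below node A the resistance is R2 + (R3‖R_L) = 67.78 kΩ, so V_A = 6.66 × 67.78/73.38 = 6.152 V.
Then V_B = V_A × (R3‖R_L)/(R2 + R3‖R_L) = 6.152 × 4.976/67.78 = 0.452 V.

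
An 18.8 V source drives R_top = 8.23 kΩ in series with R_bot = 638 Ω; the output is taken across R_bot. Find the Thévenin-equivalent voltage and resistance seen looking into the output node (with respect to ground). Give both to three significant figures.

V_th = 1.35 V, R_th = 592 Ω

V_th is the open-circuit tap voltage: 18.8 × 638/(8230 + 638) = 1.35 V.
With the supply zeroed, R_top and R_bot appear in parallel from the tap: R_th = R_top‖R_bot = (8230 × 638)/8868 = 592 Ω.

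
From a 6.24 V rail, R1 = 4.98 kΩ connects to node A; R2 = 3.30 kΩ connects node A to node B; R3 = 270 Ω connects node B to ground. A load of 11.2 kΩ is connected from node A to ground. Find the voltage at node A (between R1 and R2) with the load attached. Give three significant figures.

Below node A the series string R2+R3 = 3570 Ω sits in parallel with the 11200 Ω load: 2707 Ω.
V_A = 6.24 × 2707/(4980 + 2707) = 2.20 V.

V ≈ 2.20 V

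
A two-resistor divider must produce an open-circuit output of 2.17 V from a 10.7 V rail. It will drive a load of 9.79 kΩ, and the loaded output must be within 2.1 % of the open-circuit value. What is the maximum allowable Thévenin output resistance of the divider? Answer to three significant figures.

Loading drop = R_th/(R_th + R_L) ≤ 0.0210, so R_th ≤ R_L · ε/(1−ε) = 9.79 kΩ × 0.0210/0.9790 = 210 Ω.

R_th ≤ 210 Ω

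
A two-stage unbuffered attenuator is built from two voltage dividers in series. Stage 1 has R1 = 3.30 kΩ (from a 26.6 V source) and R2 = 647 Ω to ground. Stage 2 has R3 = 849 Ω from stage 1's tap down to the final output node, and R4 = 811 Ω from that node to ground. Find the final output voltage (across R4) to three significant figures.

Stage 2 presents R3+R4 = 1660 Ω as a load on stage 1's tap.
Stage 1's lower leg becomes R2‖(R3+R4) = 465.5 Ω, so V_mid = 26.6 × 465.5/3766 = 3.289 V.
Stage 2 is itself unloaded: V_out = V_mid × R4/(R3+R4) = 3.289 × 811/1660 = 1.61 V.

V_out ≈ 1.61 V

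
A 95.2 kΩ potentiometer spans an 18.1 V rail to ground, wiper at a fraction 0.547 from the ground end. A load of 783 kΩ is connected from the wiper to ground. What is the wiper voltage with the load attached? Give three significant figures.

V ≈ 9.61 V

The wiper splits the pot into (1−α)R = 43.13 kΩ above and αR = 52.07 kΩ below.
Lower section ‖ load = 48.83 kΩ.
V_wiper = 18.1 × 48.83/(43.13 + 48.83) = 9.61 V.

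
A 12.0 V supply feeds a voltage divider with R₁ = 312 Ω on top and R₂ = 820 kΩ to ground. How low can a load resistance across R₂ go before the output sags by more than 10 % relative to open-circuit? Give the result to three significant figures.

R_L(min) ≈ 2.81 kΩ

Output resistance R_th = R₁‖R₂ = (312 × 820000)/820300 = 311.9 Ω.
The fractional drop is R_th/(R_th + R_L); requiring this ≤ 0.100 gives R_L ≥ R_th(1/0.100 − 1) = 311.9 × 9.000 = 2.81 kΩ.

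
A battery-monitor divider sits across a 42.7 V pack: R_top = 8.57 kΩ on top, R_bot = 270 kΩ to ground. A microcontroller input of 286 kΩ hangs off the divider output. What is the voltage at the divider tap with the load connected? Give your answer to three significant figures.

V_out ≈ 40.2 V

The load sits in parallel with R_bot: R_bot‖R_L = (270 × 286) / (270 + 286) = 138.9 kΩ.
V_out = 42.7 × 138.9 / (8.57 + 138.9) = 42.7 × 138.9/147.5 = 40.2 V.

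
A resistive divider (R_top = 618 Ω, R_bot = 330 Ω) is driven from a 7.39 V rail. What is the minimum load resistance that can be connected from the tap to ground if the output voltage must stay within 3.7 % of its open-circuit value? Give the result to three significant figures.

Output resistance R_th = R_top‖R_bot = (618 × 330)/948.0 = 215.1 Ω.
The fractional drop is R_th/(R_th + R_L); requiring this ≤ 0.0370 gives R_L ≥ R_th(1/0.0370 − 1) = 215.1 × 26.03 = 5.60 kΩ.

R_L(min) ≈ 5.60 kΩ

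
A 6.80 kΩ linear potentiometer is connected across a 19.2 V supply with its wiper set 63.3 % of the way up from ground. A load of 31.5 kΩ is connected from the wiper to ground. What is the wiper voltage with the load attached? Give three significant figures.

V ≈ 11.6 V

The wiper splits the pot into (1−α)R = 2.496 kΩ above and αR = 4.304 kΩ below.
Lower section ‖ load = 3.787 kΩ.
V_wiper = 19.2 × 3.787/(2.496 + 3.787) = 11.6 V.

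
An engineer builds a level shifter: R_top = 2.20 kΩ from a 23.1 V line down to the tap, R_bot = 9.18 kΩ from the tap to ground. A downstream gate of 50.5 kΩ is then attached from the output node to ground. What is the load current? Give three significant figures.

I_L ≈ 0.356 mA

R_bot‖R_L = 7.768 kΩ; V_out = 23.1 × 7.768/9.968 = 18.00 V.
I_L = V_out / R_L = 18.00 / 50.5 kΩ = 0.356 mA.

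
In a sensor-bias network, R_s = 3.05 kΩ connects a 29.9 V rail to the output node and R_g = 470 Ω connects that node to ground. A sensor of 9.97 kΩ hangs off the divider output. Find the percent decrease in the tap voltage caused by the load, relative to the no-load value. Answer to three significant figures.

The divider's output (Thévenin) resistance is R_s‖R_g = 407.2 Ω.
Fractional drop under load = R_th/(R_th + R_L) = 407.2 / (407.2 + 9970) = 0.03924.
So the output falls by 3.92 %.

3.92 %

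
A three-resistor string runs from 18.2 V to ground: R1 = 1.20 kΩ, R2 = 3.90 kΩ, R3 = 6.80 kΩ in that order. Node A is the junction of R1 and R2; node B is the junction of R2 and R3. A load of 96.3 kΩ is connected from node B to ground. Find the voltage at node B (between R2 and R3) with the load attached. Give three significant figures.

V ≈ 10.1 V

At node B, R3 is in parallel with the load: R3‖R_L = 6.352 kΩ.
Below node A the resistance is R2 + (R3‖R_L) = 10.25 kΩ, so V_A = 18.2 × 10.25/11.45 = 16.29 V.
Then V_B = V_A × (R3‖R_L)/(R2 + R3‖R_L) = 16.29 × 6.352/10.25 = 10.1 V.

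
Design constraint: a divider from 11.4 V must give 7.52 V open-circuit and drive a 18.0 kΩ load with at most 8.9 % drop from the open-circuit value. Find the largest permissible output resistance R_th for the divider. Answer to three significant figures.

Loading drop = R_th/(R_th + R_L) ≤ 0.0890, so R_th ≤ R_L · ε/(1−ε) = 18.0 kΩ × 0.0890/0.9110 = 1.76 kΩ.
(Any R1, R2 with R2/(R1+R2) = 0.660 and R1‖R2 ≤ 1.76 kΩ will meet the spec.)

R_th ≤ 1.76 kΩ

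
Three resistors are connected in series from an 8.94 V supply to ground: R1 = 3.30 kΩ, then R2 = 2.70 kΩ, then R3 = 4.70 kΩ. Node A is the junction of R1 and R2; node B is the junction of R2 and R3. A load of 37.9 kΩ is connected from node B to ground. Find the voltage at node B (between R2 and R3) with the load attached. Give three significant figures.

At node B, R3 is in parallel with the load: R3‖R_L = 4.181 kΩ.
Below node A the resistance is R2 + (R3‖R_L) = 6.881 kΩ, so V_A = 8.94 × 6.881/10.18 = 6.042 V.
Then V_B = V_A × (R3‖R_L)/(R2 + R3‖R_L) = 6.042 × 4.181/6.881 = 3.67 V.

V ≈ 3.67 V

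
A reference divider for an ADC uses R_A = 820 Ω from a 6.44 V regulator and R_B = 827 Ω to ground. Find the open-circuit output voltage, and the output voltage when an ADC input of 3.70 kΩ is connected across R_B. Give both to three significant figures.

Open-circuit: V = 6.44 × 827/(820 + 827) = 3.23 V.
With the load, R_B becomes R_B‖R_L = 675.9 Ω, so V = 6.44 × 675.9/1496 = 2.91 V.

Unloaded: 3.23 V; loaded: 2.91 V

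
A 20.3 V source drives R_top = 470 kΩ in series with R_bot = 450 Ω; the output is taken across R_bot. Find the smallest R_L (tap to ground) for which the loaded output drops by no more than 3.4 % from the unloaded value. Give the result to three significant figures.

R_L(min) ≈ 12.8 kΩ

Output resistance R_th = R_top‖R_bot = (470000 × 450)/470400 = 449.6 Ω.
The fractional drop is R_th/(R_th + R_L); requiring this ≤ 0.0340 gives R_L ≥ R_th(1/0.0340 − 1) = 449.6 × 28.41 = 12.8 kΩ.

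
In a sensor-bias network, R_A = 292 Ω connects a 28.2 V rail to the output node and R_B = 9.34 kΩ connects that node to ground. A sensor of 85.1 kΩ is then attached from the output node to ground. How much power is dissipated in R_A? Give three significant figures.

Total resistance from the source is R_A + (R_B‖R_L) = 8708 Ω, so I = 28.2/8708 Ω = 3.238 mA.
P = I²·R_A = (3.238 mA)² × 292 Ω = 3.06 mW.

P ≈ 3.06 mW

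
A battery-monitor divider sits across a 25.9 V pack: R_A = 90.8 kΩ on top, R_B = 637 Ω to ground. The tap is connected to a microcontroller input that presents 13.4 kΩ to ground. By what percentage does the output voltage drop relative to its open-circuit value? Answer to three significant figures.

4.51 %

The divider's output (Thévenin) resistance is R_A‖R_B = 632.6 Ω.
Fractional drop under load = R_th/(R_th + R_L) = 632.6 / (632.6 + 13400) = 0.04508.
So the output falls by 4.51 %.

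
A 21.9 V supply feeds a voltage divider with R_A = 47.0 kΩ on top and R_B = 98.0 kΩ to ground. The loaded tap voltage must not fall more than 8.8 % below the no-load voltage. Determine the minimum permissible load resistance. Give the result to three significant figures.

Output resistance R_th = R_A‖R_B = (47.0 × 98.0)/145.0 = 31.77 kΩ.
The fractional drop is R_th/(R_th + R_L); requiring this ≤ 0.0880 gives R_L ≥ R_th(1/0.0880 − 1) = 31.77 × 10.36 = 329 kΩ.

R_L(min) ≈ 329 kΩ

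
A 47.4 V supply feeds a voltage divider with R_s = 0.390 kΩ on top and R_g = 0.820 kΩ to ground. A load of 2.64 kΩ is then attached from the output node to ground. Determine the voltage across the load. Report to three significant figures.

V_out ≈ 29.2 V

The load sits in parallel with R_g: R_g‖R_L = (820 × 2640) / (820 + 2640) = 625.7 Ω.
V_out = 47.4 × 625.7 / (390 + 625.7) = 47.4 × 625.7/1016 = 29.2 V.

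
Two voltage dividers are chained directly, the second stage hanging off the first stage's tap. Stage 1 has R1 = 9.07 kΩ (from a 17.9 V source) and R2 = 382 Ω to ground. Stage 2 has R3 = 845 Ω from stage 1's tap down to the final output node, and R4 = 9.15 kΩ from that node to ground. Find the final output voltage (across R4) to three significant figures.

V_out ≈ 0.639 V

Stage 2 presents R3+R4 = 9995 Ω as a load on stage 1's tap.
Stage 1's lower leg becomes R2‖(R3+R4) = 367.9 Ω, so V_mid = 17.9 × 367.9/9438 = 0.6978 V.
Stage 2 is itself unloaded: V_out = V_mid × R4/(R3+R4) = 0.6978 × 9150/9995 = 0.639 V.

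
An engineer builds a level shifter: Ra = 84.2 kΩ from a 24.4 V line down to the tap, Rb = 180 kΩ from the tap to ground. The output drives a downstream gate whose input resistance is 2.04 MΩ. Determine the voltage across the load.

The load sits in parallel with Rb: Rb‖R_L = (180 × 2040) / (180 + 2040) = 165.4 kΩ.
V_out = 24.4 × 165.4 / (84.2 + 165.4) = 24.4 × 165.4/249.6 = 16.2 V.

V_out ≈ 16.2 V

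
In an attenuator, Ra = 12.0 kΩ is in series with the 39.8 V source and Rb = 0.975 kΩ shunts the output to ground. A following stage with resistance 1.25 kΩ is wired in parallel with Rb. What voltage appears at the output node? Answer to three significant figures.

The load sits in parallel with Rb: Rb‖R_L = (975 × 1250) / (975 + 1250) = 547.8 Ω.
V_out = 39.8 × 547.8 / (12000 + 547.8) = 39.8 × 547.8/12550 = 1.74 V.

V_out ≈ 1.74 V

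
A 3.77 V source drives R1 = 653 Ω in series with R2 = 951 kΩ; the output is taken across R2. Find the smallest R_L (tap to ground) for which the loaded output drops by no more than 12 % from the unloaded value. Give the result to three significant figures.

Output resistance R_th = R1‖R2 = (653 × 951000)/951700 = 652.6 Ω.
The fractional drop is R_th/(R_th + R_L); requiring this ≤ 0.120 gives R_L ≥ R_th(1/0.120 − 1) = 652.6 × 7.333 = 4.79 kΩ.

R_L(min) ≈ 4.79 kΩ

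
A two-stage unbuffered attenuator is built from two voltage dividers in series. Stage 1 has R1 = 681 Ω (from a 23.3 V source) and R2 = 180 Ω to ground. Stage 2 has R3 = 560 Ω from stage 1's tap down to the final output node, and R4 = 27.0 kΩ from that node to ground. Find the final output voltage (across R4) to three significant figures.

V_out ≈ 4.75 V

Stage 2 presents R3+R4 = 27560 Ω as a load on stage 1's tap.
Stage 1's lower leg becomes R2‖(R3+R4) = 178.8 Ω, so V_mid = 23.3 × 178.8/859.8 = 4.846 V.
Stage 2 is itself unloaded: V_out = V_mid × R4/(R3+R4) = 4.846 × 27000/27560 = 4.75 V.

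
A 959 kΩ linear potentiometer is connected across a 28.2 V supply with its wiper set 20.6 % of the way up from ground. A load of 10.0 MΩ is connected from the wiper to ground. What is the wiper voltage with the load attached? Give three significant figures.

V ≈ 5.72 V

The wiper splits the pot into (1−α)R = 761.4 kΩ above and αR = 197.6 kΩ below.
Lower section ‖ load = 193.7 kΩ.
V_wiper = 28.2 × 193.7/(761.4 + 193.7) = 5.72 V.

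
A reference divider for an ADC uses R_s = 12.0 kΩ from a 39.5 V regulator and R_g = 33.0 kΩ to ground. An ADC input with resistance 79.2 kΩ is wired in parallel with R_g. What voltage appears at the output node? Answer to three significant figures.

V_out ≈ 26.1 V

The load sits in parallel with R_g: R_g‖R_L = (33.0 × 79.2) / (33.0 + 79.2) = 23.29 kΩ.
V_out = 39.5 × 23.29 / (12.0 + 23.29) = 39.5 × 23.29/35.29 = 26.1 V.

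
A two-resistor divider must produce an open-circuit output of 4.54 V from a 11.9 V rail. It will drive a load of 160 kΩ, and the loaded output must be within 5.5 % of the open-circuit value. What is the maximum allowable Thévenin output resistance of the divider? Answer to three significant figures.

Loading drop = R_th/(R_th + R_L) ≤ 0.0550, so R_th ≤ R_L · ε/(1−ε) = 160 kΩ × 0.0550/0.9450 = 9.31 kΩ.
(Any R1, R2 with R2/(R1+R2) = 0.382 and R1‖R2 ≤ 9.31 kΩ will meet the spec.)

R_th ≤ 9.31 kΩ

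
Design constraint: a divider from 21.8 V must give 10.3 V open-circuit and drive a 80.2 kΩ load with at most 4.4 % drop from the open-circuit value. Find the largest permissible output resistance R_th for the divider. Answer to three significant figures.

Loading drop = R_th/(R_th + R_L) ≤ 0.0440, so R_th ≤ R_L · ε/(1−ε) = 80.2 kΩ × 0.0440/0.9560 = 3.69 kΩ.
(Any R1, R2 with R2/(R1+R2) = 0.472 and R1‖R2 ≤ 3.69 kΩ will meet the spec.)

R_th ≤ 3.69 kΩ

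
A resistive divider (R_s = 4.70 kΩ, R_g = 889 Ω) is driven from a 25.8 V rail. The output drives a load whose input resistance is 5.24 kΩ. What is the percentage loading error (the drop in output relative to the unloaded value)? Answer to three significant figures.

12.5 %

The divider's output (Thévenin) resistance is R_s‖R_g = 747.6 Ω.
Fractional drop under load = R_th/(R_th + R_L) = 747.6 / (747.6 + 5240) = 0.1249.
So the output falls by 12.5 %.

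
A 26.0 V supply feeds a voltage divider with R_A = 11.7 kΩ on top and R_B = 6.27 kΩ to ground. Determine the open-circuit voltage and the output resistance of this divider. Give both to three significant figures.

V_th is the open-circuit tap voltage: 26.0 × 6.27/(11.7 + 6.27) = 9.07 V.
With the supply zeroed, R_A and R_B appear in parallel from the tap: R_th = R_A‖R_B = (11.7 × 6.27)/17.97 = 4.08 kΩ.

V_th = 9.07 V, R_th = 4.08 kΩ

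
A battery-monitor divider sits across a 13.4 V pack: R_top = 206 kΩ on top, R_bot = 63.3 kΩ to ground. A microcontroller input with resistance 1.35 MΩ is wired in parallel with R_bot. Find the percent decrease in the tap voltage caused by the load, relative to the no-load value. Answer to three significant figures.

3.46 %

The divider's output (Thévenin) resistance is R_top‖R_bot = 48.42 kΩ.
Fractional drop under load = R_th/(R_th + R_L) = 48.42 / (48.42 + 1350) = 0.03463.
So the output falls by 3.46 %.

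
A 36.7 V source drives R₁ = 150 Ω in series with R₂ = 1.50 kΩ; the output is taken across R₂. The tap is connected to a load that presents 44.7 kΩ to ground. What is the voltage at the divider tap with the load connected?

The load sits in parallel with R₂: R₂‖R_L = (1500 × 44700) / (1500 + 44700) = 1451 Ω.
V_out = 36.7 × 1451 / (150 + 1451) = 36.7 × 1451/1601 = 33.3 V.
(Unloaded it would have been 33.4 V.)

V_out ≈ 33.3 V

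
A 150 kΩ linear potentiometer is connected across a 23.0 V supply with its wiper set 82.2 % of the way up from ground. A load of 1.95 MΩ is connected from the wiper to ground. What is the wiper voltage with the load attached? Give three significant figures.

V ≈ 18.7 V

The wiper splits the pot into (1−α)R = 26.70 kΩ above and αR = 123.3 kΩ below.
Lower section ‖ load = 116.0 kΩ.
V_wiper = 23.0 × 116.0/(26.70 + 116.0) = 18.7 V.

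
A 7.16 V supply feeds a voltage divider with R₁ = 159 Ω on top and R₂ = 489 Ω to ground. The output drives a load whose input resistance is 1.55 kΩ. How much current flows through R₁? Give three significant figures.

R₂‖R_L = 371.7 Ω, so the source sees R₁ + R₂‖R_L = 530.7 Ω.
I = 7.16 V / 530.7 Ω = 13.5 mA.

I ≈ 13.5 mA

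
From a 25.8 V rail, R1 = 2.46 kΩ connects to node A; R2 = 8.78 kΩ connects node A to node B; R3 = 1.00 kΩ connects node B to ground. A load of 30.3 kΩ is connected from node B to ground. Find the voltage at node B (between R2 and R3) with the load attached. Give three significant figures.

V ≈ 2.05 V

At node B, R3 is in parallel with the load: R3‖R_L = 0.9681 kΩ.
Below node A the resistance is R2 + (R3‖R_L) = 9.748 kΩ, so V_A = 25.8 × 9.748/12.21 = 20.60 V.
Then V_B = V_A × (R3‖R_L)/(R2 + R3‖R_L) = 20.60 × 0.9681/9.748 = 2.05 V.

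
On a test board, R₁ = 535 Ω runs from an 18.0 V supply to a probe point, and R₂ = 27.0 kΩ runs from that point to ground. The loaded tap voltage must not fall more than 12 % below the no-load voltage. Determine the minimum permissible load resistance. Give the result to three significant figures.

Output resistance R_th = R₁‖R₂ = (535 × 27000)/27540 = 524.6 Ω.
The fractional drop is R_th/(R_th + R_L); requiring this ≤ 0.120 gives R_L ≥ R_th(1/0.120 − 1) = 524.6 × 7.333 = 3.85 kΩ.

R_L(min) ≈ 3.85 kΩ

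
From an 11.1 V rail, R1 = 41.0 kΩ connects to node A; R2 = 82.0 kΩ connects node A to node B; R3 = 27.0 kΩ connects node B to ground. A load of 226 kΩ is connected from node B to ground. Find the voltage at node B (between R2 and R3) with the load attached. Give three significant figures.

V ≈ 1.82 V

At node B, R3 is in parallel with the load: R3‖R_L = 24.12 kΩ.
Below node A the resistance is R2 + (R3‖R_L) = 106.1 kΩ, so V_A = 11.1 × 106.1/147.1 = 8.007 V.
Then V_B = V_A × (R3‖R_L)/(R2 + R3‖R_L) = 8.007 × 24.12/106.1 = 1.82 V.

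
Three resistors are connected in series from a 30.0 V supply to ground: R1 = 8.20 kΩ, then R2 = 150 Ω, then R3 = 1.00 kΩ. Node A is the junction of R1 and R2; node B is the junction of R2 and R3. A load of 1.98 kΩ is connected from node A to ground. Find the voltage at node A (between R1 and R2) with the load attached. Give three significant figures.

V ≈ 2.44 V

Below node A the series string R2+R3 = 1150 Ω sits in parallel with the 1980 Ω load: 727.5 Ω.
V_A = 30.0 × 727.5/(8200 + 727.5) = 2.44 V.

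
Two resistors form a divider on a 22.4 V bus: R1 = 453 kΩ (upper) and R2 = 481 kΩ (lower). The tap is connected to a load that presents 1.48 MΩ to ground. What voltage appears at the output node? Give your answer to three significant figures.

V_out ≈ 9.96 V

The load sits in parallel with R2: R2‖R_L = (481 × 1480) / (481 + 1480) = 363.0 kΩ.
V_out = 22.4 × 363.0 / (453 + 363.0) = 22.4 × 363.0/816.0 = 9.96 V.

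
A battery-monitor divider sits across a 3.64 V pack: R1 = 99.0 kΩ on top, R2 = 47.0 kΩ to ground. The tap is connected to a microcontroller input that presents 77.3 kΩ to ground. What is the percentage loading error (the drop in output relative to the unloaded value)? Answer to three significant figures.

29.2 %

The divider's output (Thévenin) resistance is R1‖R2 = 31.87 kΩ.
Fractional drop under load = R_th/(R_th + R_L) = 31.87 / (31.87 + 77.3) = 0.2919.
So the output falls by 29.2 %.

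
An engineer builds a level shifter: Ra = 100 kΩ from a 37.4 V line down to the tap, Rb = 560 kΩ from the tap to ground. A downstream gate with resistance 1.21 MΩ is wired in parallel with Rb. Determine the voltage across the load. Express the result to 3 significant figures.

V_out ≈ 29.7 V

The load sits in parallel with Rb: Rb‖R_L = (560 × 1210) / (560 + 1210) = 382.8 kΩ.
V_out = 37.4 × 382.8 / (100 + 382.8) = 37.4 × 382.8/482.8 = 29.7 V.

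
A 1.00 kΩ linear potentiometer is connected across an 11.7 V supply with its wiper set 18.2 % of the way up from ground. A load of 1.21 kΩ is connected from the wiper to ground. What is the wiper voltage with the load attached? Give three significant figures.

V ≈ 1.90 V

The wiper splits the pot into (1−α)R = 818.0 Ω above and αR = 182.0 Ω below.
Lower section ‖ load = 158.2 Ω.
V_wiper = 11.7 × 158.2/(818.0 + 158.2) = 1.90 V.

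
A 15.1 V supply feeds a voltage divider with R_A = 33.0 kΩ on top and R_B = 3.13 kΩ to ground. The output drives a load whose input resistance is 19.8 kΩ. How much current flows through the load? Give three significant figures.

R_B‖R_L = 2.703 kΩ; V_out = 15.1 × 2.703/35.70 = 1.143 V.
I_L = V_out / R_L = 1.143 / 19.8 kΩ = 0.0577 mA.

I_L ≈ 0.0577 mA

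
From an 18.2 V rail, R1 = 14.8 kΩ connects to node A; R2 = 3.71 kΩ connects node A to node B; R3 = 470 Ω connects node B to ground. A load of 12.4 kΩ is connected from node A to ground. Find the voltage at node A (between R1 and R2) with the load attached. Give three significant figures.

V ≈ 3.17 V

Below node A the series string R2+R3 = 4180 Ω sits in parallel with the 12400 Ω load: 3126 Ω.
V_A = 18.2 × 3126/(14800 + 3126) = 3.17 V.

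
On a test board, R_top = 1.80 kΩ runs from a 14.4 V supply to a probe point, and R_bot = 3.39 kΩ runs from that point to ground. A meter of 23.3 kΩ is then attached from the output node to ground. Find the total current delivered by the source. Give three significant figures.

R_bot‖R_L = 2.959 kΩ, so the source sees R_top + R_bot‖R_L = 4.759 kΩ.
I = 14.4 V / 4.759 kΩ = 3.03 mA.

I ≈ 3.03 mA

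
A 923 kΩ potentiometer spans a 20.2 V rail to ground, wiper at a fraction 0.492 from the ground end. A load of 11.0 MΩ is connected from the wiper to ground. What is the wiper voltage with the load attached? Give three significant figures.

V ≈ 9.73 V

The wiper splits the pot into (1−α)R = 468.9 kΩ above and αR = 454.1 kΩ below.
Lower section ‖ load = 436.1 kΩ.
V_wiper = 20.2 × 436.1/(468.9 + 436.1) = 9.73 V.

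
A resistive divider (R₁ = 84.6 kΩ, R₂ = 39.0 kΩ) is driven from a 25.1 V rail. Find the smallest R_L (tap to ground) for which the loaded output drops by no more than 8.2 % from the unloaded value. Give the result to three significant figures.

Output resistance R_th = R₁‖R₂ = (84.6 × 39.0)/123.6 = 26.69 kΩ.
The fractional drop is R_th/(R_th + R_L); requiring this ≤ 0.0820 gives R_L ≥ R_th(1/0.0820 − 1) = 26.69 × 11.20 = 299 kΩ.

R_L(min) ≈ 299 kΩ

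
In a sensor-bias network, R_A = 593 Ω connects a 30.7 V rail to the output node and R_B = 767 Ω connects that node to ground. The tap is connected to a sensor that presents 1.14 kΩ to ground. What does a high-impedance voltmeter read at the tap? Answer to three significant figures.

V_out ≈ 13.4 V

The load sits in parallel with R_B: R_B‖R_L = (767 × 1140) / (767 + 1140) = 458.5 Ω.
V_out = 30.7 × 458.5 / (593 + 458.5) = 30.7 × 458.5/1052 = 13.4 V.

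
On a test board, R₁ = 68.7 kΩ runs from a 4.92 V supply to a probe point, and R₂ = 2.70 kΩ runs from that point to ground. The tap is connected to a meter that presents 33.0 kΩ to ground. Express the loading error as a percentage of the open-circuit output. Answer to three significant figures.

The divider's output (Thévenin) resistance is R₁‖R₂ = 2.598 kΩ.
Fractional drop under load = R_th/(R_th + R_L) = 2.598 / (2.598 + 33.0) = 0.07298.
So the output falls by 7.30 %.

7.30 %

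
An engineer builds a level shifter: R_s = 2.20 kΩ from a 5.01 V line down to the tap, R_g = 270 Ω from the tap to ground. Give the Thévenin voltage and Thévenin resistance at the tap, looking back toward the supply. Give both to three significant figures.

V_th is the open-circuit tap voltage: 5.01 × 270/(2200 + 270) = 0.548 V.
With the supply zeroed, R_s and R_g appear in parallel from the tap: R_th = R_s‖R_g = (2200 × 270)/2470 = 240 Ω.

V_th = 0.548 V, R_th = 240 Ω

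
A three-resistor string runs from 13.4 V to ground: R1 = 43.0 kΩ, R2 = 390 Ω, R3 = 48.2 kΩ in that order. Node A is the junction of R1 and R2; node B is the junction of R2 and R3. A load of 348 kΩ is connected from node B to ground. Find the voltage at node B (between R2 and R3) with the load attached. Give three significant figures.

At node B, R3 is in parallel with the load: R3‖R_L = 42340 Ω.
Below node A the resistance is R2 + (R3‖R_L) = 42730 Ω, so V_A = 13.4 × 42730/85730 = 6.679 V.
Then V_B = V_A × (R3‖R_L)/(R2 + R3‖R_L) = 6.679 × 42340/42730 = 6.62 V.

V ≈ 6.62 V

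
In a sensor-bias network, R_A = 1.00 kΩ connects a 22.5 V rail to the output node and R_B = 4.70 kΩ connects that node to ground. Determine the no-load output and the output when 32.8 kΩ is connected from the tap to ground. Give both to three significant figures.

Open-circuit: V = 22.5 × 4.70/(1.00 + 4.70) = 18.6 V.
With the load, R_B becomes R_B‖R_L = 4.111 kΩ, so V = 22.5 × 4.111/5.111 = 18.1 V.

Unloaded: 18.6 V; loaded: 18.1 V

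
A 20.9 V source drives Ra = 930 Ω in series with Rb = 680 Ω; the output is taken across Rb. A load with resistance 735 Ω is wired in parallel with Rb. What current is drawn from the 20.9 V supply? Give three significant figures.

I ≈ 16.3 mA

Rb‖R_L = 353.2 Ω, so the source sees Ra + Rb‖R_L = 1283 Ω.
I = 20.9 V / 1283 Ω = 16.3 mA.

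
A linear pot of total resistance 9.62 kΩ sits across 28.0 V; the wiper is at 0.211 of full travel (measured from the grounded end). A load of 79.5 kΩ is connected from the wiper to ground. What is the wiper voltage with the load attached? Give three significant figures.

V ≈ 5.79 V

The wiper splits the pot into (1−α)R = 7.590 kΩ above and αR = 2.030 kΩ below.
Lower section ‖ load = 1.979 kΩ.
V_wiper = 28.0 × 1.979/(7.590 + 1.979) = 5.79 V.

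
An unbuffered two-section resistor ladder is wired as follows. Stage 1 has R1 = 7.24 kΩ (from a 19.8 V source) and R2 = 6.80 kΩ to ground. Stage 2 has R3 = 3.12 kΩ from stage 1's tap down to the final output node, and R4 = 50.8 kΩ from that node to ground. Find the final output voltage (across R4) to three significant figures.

V_out ≈ 8.48 V

Stage 2 presents R3+R4 = 53.92 kΩ as a load on stage 1's tap.
Stage 1's lower leg becomes R2‖(R3+R4) = 6.038 kΩ, so V_mid = 19.8 × 6.038/13.28 = 9.004 V.
Stage 2 is itself unloaded: V_out = V_mid × R4/(R3+R4) = 9.004 × 50.8/53.92 = 8.48 V.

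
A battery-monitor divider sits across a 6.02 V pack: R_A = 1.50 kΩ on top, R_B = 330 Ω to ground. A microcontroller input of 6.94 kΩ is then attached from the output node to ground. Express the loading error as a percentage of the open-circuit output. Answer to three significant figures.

The divider's output (Thévenin) resistance is R_A‖R_B = 270.5 Ω.
Fractional drop under load = R_th/(R_th + R_L) = 270.5 / (270.5 + 6940) = 0.03751.
So the output falls by 3.75 %.

3.75 %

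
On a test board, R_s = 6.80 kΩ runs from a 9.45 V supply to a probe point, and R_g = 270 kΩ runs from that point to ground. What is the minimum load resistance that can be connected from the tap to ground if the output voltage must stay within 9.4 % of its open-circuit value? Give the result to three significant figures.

R_L(min) ≈ 63.9 kΩ

Output resistance R_th = R_s‖R_g = (6.80 × 270)/276.8 = 6.633 kΩ.
The fractional drop is R_th/(R_th + R_L); requiring this ≤ 0.0940 gives R_L ≥ R_th(1/0.0940 − 1) = 6.633 × 9.638 = 63.9 kΩ.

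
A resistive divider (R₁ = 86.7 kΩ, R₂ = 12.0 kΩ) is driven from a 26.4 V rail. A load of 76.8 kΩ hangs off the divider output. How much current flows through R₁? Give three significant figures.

I ≈ 0.272 mA

R₂‖R_L = 10.38 kΩ, so the source sees R₁ + R₂‖R_L = 97.08 kΩ.
I = 26.4 V / 97.08 kΩ = 0.272 mA.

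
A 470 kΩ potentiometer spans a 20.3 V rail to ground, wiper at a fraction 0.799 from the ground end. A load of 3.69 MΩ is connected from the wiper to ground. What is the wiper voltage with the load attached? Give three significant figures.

V ≈ 15.9 V

The wiper splits the pot into (1−α)R = 94.47 kΩ above and αR = 375.5 kΩ below.
Lower section ‖ load = 340.8 kΩ.
V_wiper = 20.3 × 340.8/(94.47 + 340.8) = 15.9 V.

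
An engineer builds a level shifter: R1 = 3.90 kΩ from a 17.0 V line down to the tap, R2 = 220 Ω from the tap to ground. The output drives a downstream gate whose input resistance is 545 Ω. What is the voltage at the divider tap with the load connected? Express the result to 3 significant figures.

V_out ≈ 0.657 V

The load sits in parallel with R2: R2‖R_L = (220 × 545) / (220 + 545) = 156.7 Ω.
V_out = 17.0 × 156.7 / (3900 + 156.7) = 17.0 × 156.7/4057 = 0.657 V.
(Unloaded it would have been 0.908 V.)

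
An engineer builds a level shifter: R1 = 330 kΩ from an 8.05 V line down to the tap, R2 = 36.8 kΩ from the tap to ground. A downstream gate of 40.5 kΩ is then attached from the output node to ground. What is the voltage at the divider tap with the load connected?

V_out ≈ 0.444 V

The load sits in parallel with R2: R2‖R_L = (36.8 × 40.5) / (36.8 + 40.5) = 19.28 kΩ.
V_out = 8.05 × 19.28 / (330 + 19.28) = 8.05 × 19.28/349.3 = 0.444 V.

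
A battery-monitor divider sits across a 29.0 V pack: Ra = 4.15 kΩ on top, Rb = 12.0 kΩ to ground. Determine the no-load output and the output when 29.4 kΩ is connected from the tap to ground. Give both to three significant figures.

Open-circuit: V = 29.0 × 12.0/(4.15 + 12.0) = 21.5 V.
With the load, Rb becomes Rb‖R_L = 8.522 kΩ, so V = 29.0 × 8.522/12.67 = 19.5 V.

Unloaded: 21.5 V; loaded: 19.5 V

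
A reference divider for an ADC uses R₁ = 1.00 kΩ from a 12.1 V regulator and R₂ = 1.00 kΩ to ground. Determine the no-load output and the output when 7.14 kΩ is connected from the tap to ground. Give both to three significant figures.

Unloaded: 6.05 V; loaded: 5.65 V

Open-circuit: V = 12.1 × 1.00/(1.00 + 1.00) = 6.05 V.
With the load, R₂ becomes R₂‖R_L = 0.8771 kΩ, so V = 12.1 × 0.8771/1.877 = 5.65 V.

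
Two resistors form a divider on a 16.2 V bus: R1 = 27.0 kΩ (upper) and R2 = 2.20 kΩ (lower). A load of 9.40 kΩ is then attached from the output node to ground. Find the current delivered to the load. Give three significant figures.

I_L ≈ 0.107 mA

R2‖R_L = 1.783 kΩ; V_out = 16.2 × 1.783/28.78 = 1.003 V.
I_L = V_out / R_L = 1.003 / 9.40 kΩ = 0.107 mA.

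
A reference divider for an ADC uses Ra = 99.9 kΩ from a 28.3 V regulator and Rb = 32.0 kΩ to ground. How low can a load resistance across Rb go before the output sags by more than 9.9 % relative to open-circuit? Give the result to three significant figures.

Output resistance R_th = Ra‖Rb = (99.9 × 32.0)/131.9 = 24.24 kΩ.
The fractional drop is R_th/(R_th + R_L); requiring this ≤ 0.0990 gives R_L ≥ R_th(1/0.0990 − 1) = 24.24 × 9.101 = 221 kΩ.

R_L(min) ≈ 221 kΩ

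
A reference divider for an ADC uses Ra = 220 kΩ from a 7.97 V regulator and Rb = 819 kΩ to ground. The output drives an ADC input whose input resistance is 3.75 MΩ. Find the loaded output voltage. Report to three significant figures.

The load sits in parallel with Rb: Rb‖R_L = (819 × 3750) / (819 + 3750) = 672.2 kΩ.
V_out = 7.97 × 672.2 / (220 + 672.2) = 7.97 × 672.2/892.2 = 6.00 V.

V_out ≈ 6.00 V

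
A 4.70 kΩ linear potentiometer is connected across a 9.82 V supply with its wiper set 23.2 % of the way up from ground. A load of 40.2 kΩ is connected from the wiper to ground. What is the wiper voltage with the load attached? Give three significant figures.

V ≈ 2.23 V

The wiper splits the pot into (1−α)R = 3.610 kΩ above and αR = 1.090 kΩ below.
Lower section ‖ load = 1.062 kΩ.
V_wiper = 9.82 × 1.062/(3.610 + 1.062) = 2.23 V.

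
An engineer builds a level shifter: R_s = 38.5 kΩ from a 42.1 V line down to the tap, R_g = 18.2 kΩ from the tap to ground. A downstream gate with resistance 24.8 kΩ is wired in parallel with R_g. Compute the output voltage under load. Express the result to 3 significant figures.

The load sits in parallel with R_g: R_g‖R_L = (18.2 × 24.8) / (18.2 + 24.8) = 10.50 kΩ.
V_out = 42.1 × 10.50 / (38.5 + 10.50) = 42.1 × 10.50/49.00 = 9.02 V.

V_out ≈ 9.02 V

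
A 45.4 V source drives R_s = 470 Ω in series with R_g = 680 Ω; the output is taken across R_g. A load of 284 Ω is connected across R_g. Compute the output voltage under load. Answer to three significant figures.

V_out ≈ 13.6 V

The load sits in parallel with R_g: R_g‖R_L = (680 × 284) / (680 + 284) = 200.3 Ω.
V_out = 45.4 × 200.3 / (470 + 200.3) = 45.4 × 200.3/670.3 = 13.6 V.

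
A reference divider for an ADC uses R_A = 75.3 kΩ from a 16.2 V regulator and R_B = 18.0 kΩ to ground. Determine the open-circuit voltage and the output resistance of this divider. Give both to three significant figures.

V_th is the open-circuit tap voltage: 16.2 × 18.0/(75.3 + 18.0) = 3.13 V.
With the supply zeroed, R_A and R_B appear in parallel from the tap: R_th = R_A‖R_B = (75.3 × 18.0)/93.30 = 14.5 kΩ.

V_th = 3.13 V, R_th = 14.5 kΩ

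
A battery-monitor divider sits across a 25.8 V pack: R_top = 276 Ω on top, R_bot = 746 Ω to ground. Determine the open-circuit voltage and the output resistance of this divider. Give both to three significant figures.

V_th = 18.8 V, R_th = 201 Ω

V_th is the open-circuit tap voltage: 25.8 × 746/(276 + 746) = 18.8 V.
With the supply zeroed, R_top and R_bot appear in parallel from the tap: R_th = R_top‖R_bot = (276 × 746)/1022 = 201 Ω.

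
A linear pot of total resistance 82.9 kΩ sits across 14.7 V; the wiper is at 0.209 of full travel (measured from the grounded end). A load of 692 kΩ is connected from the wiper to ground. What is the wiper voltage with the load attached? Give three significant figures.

V ≈ 3.01 V

The wiper splits the pot into (1−α)R = 65.57 kΩ above and αR = 17.33 kΩ below.
Lower section ‖ load = 16.90 kΩ.
V_wiper = 14.7 × 16.90/(65.57 + 16.90) = 3.01 V.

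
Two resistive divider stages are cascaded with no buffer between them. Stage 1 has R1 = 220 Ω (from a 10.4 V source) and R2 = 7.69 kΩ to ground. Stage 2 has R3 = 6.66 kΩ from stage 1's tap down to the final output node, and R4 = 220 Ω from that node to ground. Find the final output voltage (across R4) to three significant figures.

V_out ≈ 0.314 V

Stage 2 presents R3+R4 = 6880 Ω as a load on stage 1's tap.
Stage 1's lower leg becomes R2‖(R3+R4) = 3631 Ω, so V_mid = 10.4 × 3631/3851 = 9.806 V.
Stage 2 is itself unloaded: V_out = V_mid × R4/(R3+R4) = 9.806 × 220/6880 = 0.314 V.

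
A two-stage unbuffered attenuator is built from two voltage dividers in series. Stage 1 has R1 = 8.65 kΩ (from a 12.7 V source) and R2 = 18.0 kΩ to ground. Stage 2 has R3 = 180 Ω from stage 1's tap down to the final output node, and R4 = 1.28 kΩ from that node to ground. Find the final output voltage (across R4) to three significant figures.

V_out ≈ 1.50 V

Stage 2 presents R3+R4 = 1460 Ω as a load on stage 1's tap.
Stage 1's lower leg becomes R2‖(R3+R4) = 1350 Ω, so V_mid = 12.7 × 1350/10000 = 1.715 V.
Stage 2 is itself unloaded: V_out = V_mid × R4/(R3+R4) = 1.715 × 1280/1460 = 1.50 V.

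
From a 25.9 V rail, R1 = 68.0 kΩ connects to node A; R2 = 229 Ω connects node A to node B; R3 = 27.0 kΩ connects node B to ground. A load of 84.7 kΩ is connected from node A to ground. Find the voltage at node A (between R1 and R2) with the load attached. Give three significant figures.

Below node A the series string R2+R3 = 27230 Ω sits in parallel with the 84700 Ω load: 20600 Ω.
V_A = 25.9 × 20600/(68000 + 20600) = 6.02 V.

V ≈ 6.02 V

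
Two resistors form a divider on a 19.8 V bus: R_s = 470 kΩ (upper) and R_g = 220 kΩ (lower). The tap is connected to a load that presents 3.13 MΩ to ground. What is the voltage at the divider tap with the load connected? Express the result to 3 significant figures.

V_out ≈ 6.02 V

The load sits in parallel with R_g: R_g‖R_L = (220 × 3130) / (220 + 3130) = 205.6 kΩ.
V_out = 19.8 × 205.6 / (470 + 205.6) = 19.8 × 205.6/675.6 = 6.02 V.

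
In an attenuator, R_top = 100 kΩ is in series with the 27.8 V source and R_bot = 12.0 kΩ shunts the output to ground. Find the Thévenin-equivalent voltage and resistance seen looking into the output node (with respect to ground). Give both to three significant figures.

V_th is the open-circuit tap voltage: 27.8 × 12.0/(100 + 12.0) = 2.98 V.
With the supply zeroed, R_top and R_bot appear in parallel from the tap: R_th = R_top‖R_bot = (100 × 12.0)/112.0 = 10.7 kΩ.

V_th = 2.98 V, R_th = 10.7 kΩ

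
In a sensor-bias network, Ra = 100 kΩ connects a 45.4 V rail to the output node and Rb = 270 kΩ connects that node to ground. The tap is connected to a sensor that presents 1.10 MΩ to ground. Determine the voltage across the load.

V_out ≈ 31.1 V

The load sits in parallel with Rb: Rb‖R_L = (270 × 1100) / (270 + 1100) = 216.8 kΩ.
V_out = 45.4 × 216.8 / (100 + 216.8) = 45.4 × 216.8/316.8 = 31.1 V.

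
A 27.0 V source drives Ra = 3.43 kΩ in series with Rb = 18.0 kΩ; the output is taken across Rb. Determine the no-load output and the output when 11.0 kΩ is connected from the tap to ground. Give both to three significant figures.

Open-circuit: V = 27.0 × 18.0/(3.43 + 18.0) = 22.7 V.
With the load, Rb becomes Rb‖R_L = 6.828 kΩ, so V = 27.0 × 6.828/10.26 = 18.0 V.

Unloaded: 22.7 V; loaded: 18.0 V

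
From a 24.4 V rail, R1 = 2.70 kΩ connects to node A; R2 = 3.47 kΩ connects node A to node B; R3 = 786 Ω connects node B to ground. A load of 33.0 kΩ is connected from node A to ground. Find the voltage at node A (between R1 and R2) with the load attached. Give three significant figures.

Below node A the series string R2+R3 = 4256 Ω sits in parallel with the 33000 Ω load: 3770 Ω.
V_A = 24.4 × 3770/(2700 + 3770) = 14.2 V.

V ≈ 14.2 V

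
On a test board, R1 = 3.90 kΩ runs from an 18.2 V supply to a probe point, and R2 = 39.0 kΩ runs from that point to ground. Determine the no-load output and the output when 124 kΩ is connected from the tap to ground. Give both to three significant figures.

Open-circuit: V = 18.2 × 39.0/(3.90 + 39.0) = 16.5 V.
With the load, R2 becomes R2‖R_L = 29.67 kΩ, so V = 18.2 × 29.67/33.57 = 16.1 V.

Unloaded: 16.5 V; loaded: 16.1 V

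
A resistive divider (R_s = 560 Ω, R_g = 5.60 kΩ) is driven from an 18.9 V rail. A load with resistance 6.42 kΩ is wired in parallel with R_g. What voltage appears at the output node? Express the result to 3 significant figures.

V_out ≈ 15.9 V

The load sits in parallel with R_g: R_g‖R_L = (5600 × 6420) / (5600 + 6420) = 2991 Ω.
V_out = 18.9 × 2991 / (560 + 2991) = 18.9 × 2991/3551 = 15.9 V.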